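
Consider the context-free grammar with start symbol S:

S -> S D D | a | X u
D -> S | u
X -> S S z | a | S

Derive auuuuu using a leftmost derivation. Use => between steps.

S => SDD => SDDDD => XuDDDD => SuDDDD => auDDDD => auuDDD => auuuDD => auuuuD => auuuuu

S => SDD   [S -> S D D]
SDD => SDDDD   [S -> S D D]
SDDDD => XuDDDD   [S -> X u]
XuDDDD => SuDDDD   [X -> S]
SuDDDD => auDDDD   [S -> a]
auDDDD => auuDDD   [D -> u]
auuDDD => auuuDD   [D -> u]
auuuDD => auuuuD   [D -> u]
auuuuD => auuuuu   [D -> u]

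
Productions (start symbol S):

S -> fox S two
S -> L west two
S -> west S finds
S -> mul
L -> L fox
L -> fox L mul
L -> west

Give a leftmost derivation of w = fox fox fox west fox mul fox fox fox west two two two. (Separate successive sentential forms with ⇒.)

S ⇒ fox S two   [S -> fox S two]
fox S two ⇒ fox fox S two two   [S -> fox S two]
fox fox S two two ⇒ fox fox L west two two two   [S -> L west two]
fox fox L west two two two ⇒ fox fox L fox west two two two   [L -> L fox]
fox fox L fox west two two two ⇒ fox fox L fox fox west two two two   [L -> L fox]
fox fox L fox fox west two two two ⇒ fox fox L fox fox fox west two two two   [L -> L fox]
fox fox L fox fox fox west two two two ⇒ fox fox fox L mul fox fox fox west two two two   [L -> fox L mul]
fox fox fox L mul fox fox fox west two two two ⇒ fox fox fox L fox mul fox fox fox west two two two   [L -> L fox]
fox fox fox L fox mul fox fox fox west two two two ⇒ fox fox fox west fox mul fox fox fox west two two two   [L -> west]

S ⇒ fox S two ⇒ fox fox S two two ⇒ fox fox L west two two two ⇒ fox fox L fox west two two two ⇒ fox fox L fox fox west two two two ⇒ fox fox L fox fox fox west two two two ⇒ fox fox fox L mul fox fox fox west two two two ⇒ fox fox fox L fox mul fox fox fox west two two two ⇒ fox fox fox west fox mul fox fox fox west two two two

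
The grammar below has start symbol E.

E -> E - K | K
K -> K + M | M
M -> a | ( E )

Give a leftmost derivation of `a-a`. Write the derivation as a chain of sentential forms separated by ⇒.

E ⇒ E-K ⇒ K-K ⇒ M-K ⇒ a-K ⇒ a-M ⇒ a-a

E ⇒ E-K   [E -> E - K]
E-K ⇒ K-K   [E -> K]
K-K ⇒ M-K   [K -> M]
M-K ⇒ a-K   [M -> a]
a-K ⇒ a-M   [K -> M]
a-M ⇒ a-a   [M -> a]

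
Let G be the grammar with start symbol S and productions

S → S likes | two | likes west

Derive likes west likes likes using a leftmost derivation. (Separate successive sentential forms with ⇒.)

S ⇒ S likes ⇒ S likes likes ⇒ likes west likes likes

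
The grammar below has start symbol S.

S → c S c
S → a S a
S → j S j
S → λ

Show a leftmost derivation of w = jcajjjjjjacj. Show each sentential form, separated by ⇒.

S ⇒ jSj ⇒ jcScj ⇒ jcaSacj ⇒ jcajSjacj ⇒ jcajjSjjacj ⇒ jcajjjSjjjacj ⇒ jcajjjjjjacj

S ⇒ jSj   [S → j S j]
jSj ⇒ jcScj   [S → c S c]
jcScj ⇒ jcaSacj   [S → a S a]
jcaSacj ⇒ jcajSjacj   [S → j S j]
jcajSjacj ⇒ jcajjSjjacj   [S → j S j]
jcajjSjjacj ⇒ jcajjjSjjjacj   [S → j S j]
jcajjjSjjjacj ⇒ jcajjjjjjacj   [S → λ]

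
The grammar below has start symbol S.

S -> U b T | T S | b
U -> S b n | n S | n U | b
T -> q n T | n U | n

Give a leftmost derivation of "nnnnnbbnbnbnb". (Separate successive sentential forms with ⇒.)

S ⇒ TS ⇒ nS ⇒ nTS ⇒ nnUS ⇒ nnSbnS ⇒ nnUbTbnS ⇒ nnnUbTbnS ⇒ nnnnSbTbnS ⇒ nnnnUbTbTbnS ⇒ nnnnnSbTbTbnS ⇒ nnnnnbbTbTbnS ⇒ nnnnnbbnbTbnS ⇒ nnnnnbbnbnbnS ⇒ nnnnnbbnbnbnb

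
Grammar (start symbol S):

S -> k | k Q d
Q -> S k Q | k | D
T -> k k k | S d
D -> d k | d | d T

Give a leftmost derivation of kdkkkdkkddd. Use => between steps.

S => kQd   [S -> k Q d]
kQd => kDd   [Q -> D]
kDd => kdTd   [D -> d T]
kdTd => kdSdd   [T -> S d]
kdSdd => kdkQddd   [S -> k Q d]
kdkQddd => kdkSkQddd   [Q -> S k Q]
kdkSkQddd => kdkkQdkQddd   [S -> k Q d]
kdkkQdkQddd => kdkkkdkQddd   [Q -> k]
kdkkkdkQddd => kdkkkdkkddd   [Q -> k]

S => kQd => kDd => kdTd => kdSdd => kdkQddd => kdkSkQddd => kdkkQdkQddd => kdkkkdkQddd => kdkkkdkkddd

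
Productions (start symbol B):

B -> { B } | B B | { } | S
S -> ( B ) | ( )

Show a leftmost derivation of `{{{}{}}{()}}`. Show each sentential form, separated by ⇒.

B ⇒ {B} ⇒ {BB} ⇒ {{B}B} ⇒ {{BB}B} ⇒ {{{}B}B} ⇒ {{{}{}}B} ⇒ {{{}{}}{B}} ⇒ {{{}{}}{S}} ⇒ {{{}{}}{()}}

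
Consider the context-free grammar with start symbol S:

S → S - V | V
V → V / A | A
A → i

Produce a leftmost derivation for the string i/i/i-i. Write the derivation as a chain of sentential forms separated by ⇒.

S⇒S-V⇒V-V⇒V/A-V⇒V/A/A-V⇒A/A/A-V⇒i/A/A-V⇒i/i/A-V⇒i/i/i-V⇒i/i/i-A⇒i/i/i-i

S ⇒ S-V   [S → S - V]
S-V ⇒ V-V   [S → V]
V-V ⇒ V/A-V   [V → V / A]
V/A-V ⇒ V/A/A-V   [V → V / A]
V/A/A-V ⇒ A/A/A-V   [V → A]
A/A/A-V ⇒ i/A/A-V   [A → i]
i/A/A-V ⇒ i/i/A-V   [A → i]
i/i/A-V ⇒ i/i/i-V   [A → i]
i/i/i-V ⇒ i/i/i-A   [V → A]
i/i/i-A ⇒ i/i/i-i   [A → i]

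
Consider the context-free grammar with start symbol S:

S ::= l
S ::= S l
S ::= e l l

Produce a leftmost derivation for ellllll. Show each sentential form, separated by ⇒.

S ⇒ Sl   [S ::= S l]
Sl ⇒ Sll   [S ::= S l]
Sll ⇒ Slll   [S ::= S l]
Slll ⇒ Sllll   [S ::= S l]
Sllll ⇒ ellllll   [S ::= e l l]

S⇒Sl⇒Sll⇒Slll⇒Sllll⇒ellllll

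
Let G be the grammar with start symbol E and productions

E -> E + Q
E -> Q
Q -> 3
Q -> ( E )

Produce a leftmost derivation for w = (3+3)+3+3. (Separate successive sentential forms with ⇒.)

E ⇒ E+Q ⇒ E+Q+Q ⇒ Q+Q+Q ⇒ (E)+Q+Q ⇒ (E+Q)+Q+Q ⇒ (Q+Q)+Q+Q ⇒ (3+Q)+Q+Q ⇒ (3+3)+Q+Q ⇒ (3+3)+3+Q ⇒ (3+3)+3+3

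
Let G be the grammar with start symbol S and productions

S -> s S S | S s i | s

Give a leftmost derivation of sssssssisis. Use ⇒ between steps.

S ⇒ sSS   [S -> s S S]
sSS ⇒ ssS   [S -> s]
ssS ⇒ sssSS   [S -> s S S]
sssSS ⇒ sssSsiS   [S -> S s i]
sssSsiS ⇒ sssSsisiS   [S -> S s i]
sssSsisiS ⇒ ssssSSsisiS   [S -> s S S]
ssssSSsisiS ⇒ sssssSsisiS   [S -> s]
sssssSsisiS ⇒ sssssssisiS   [S -> s]
sssssssisiS ⇒ sssssssisis   [S -> s]

S ⇒ sSS ⇒ ssS ⇒ sssSS ⇒ sssSsiS ⇒ sssSsisiS ⇒ ssssSSsisiS ⇒ sssssSsisiS ⇒ sssssssisiS ⇒ sssssssisis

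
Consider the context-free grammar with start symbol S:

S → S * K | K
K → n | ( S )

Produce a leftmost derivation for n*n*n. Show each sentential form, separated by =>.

S => S*K => S*K*K => K*K*K => n*K*K => n*n*K => n*n*n

S => S*K   [S → S * K]
S*K => S*K*K   [S → S * K]
S*K*K => K*K*K   [S → K]
K*K*K => n*K*K   [K → n]
n*K*K => n*n*K   [K → n]
n*n*K => n*n*n   [K → n]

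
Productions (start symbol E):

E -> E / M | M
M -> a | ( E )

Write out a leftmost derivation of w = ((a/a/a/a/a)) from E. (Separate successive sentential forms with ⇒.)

E ⇒ M ⇒ (E) ⇒ (M) ⇒ ((E)) ⇒ ((E/M)) ⇒ ((E/M/M)) ⇒ ((E/M/M/M)) ⇒ ((E/M/M/M/M)) ⇒ ((M/M/M/M/M)) ⇒ ((a/M/M/M/M)) ⇒ ((a/a/M/M/M)) ⇒ ((a/a/a/M/M)) ⇒ ((a/a/a/a/M)) ⇒ ((a/a/a/a/a))

E ⇒ M   [E -> M]
M ⇒ (E)   [M -> ( E )]
(E) ⇒ (M)   [E -> M]
(M) ⇒ ((E))   [M -> ( E )]
((E)) ⇒ ((E/M))   [E -> E / M]
((E/M)) ⇒ ((E/M/M))   [E -> E / M]
((E/M/M)) ⇒ ((E/M/M/M))   [E -> E / M]
((E/M/M/M)) ⇒ ((E/M/M/M/M))   [E -> E / M]
((E/M/M/M/M)) ⇒ ((M/M/M/M/M))   [E -> M]
((M/M/M/M/M)) ⇒ ((a/M/M/M/M))   [M -> a]
((a/M/M/M/M)) ⇒ ((a/a/M/M/M))   [M -> a]
((a/a/M/M/M)) ⇒ ((a/a/a/M/M))   [M -> a]
((a/a/a/M/M)) ⇒ ((a/a/a/a/M))   [M -> a]
((a/a/a/a/M)) ⇒ ((a/a/a/a/a))   [M -> a]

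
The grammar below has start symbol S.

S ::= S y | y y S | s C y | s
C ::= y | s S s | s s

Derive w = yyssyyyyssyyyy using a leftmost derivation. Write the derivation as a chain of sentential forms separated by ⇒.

S⇒Sy⇒Syy⇒Syyy⇒yySyyy⇒yysCyyyy⇒yyssSsyyyy⇒yyssyySsyyyy⇒yyssyyyySsyyyy⇒yyssyyyyssyyyy

S ⇒ Sy   [S ::= S y]
Sy ⇒ Syy   [S ::= S y]
Syy ⇒ Syyy   [S ::= S y]
Syyy ⇒ yySyyy   [S ::= y y S]
yySyyy ⇒ yysCyyyy   [S ::= s C y]
yysCyyyy ⇒ yyssSsyyyy   [C ::= s S s]
yyssSsyyyy ⇒ yyssyySsyyyy   [S ::= y y S]
yyssyySsyyyy ⇒ yyssyyyySsyyyy   [S ::= y y S]
yyssyyyySsyyyy ⇒ yyssyyyyssyyyy   [S ::= s]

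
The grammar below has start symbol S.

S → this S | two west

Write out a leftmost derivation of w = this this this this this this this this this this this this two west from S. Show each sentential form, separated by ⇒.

S ⇒ this S ⇒ this this S ⇒ this this this S ⇒ this this this this S ⇒ this this this this this S ⇒ this this this this this this S ⇒ this this this this this this this S ⇒ this this this this this this this this S ⇒ this this this this this this this this this S ⇒ this this this this this this this this this this S ⇒ this this this this this this this this this this this S ⇒ this this this this this this this this this this this this S ⇒ this this this this this this this this this this this this two west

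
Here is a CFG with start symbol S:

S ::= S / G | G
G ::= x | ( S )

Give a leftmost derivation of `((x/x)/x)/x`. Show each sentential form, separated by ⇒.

S ⇒ S/G ⇒ G/G ⇒ (S)/G ⇒ (S/G)/G ⇒ (G/G)/G ⇒ ((S)/G)/G ⇒ ((S/G)/G)/G ⇒ ((G/G)/G)/G ⇒ ((x/G)/G)/G ⇒ ((x/x)/G)/G ⇒ ((x/x)/x)/G ⇒ ((x/x)/x)/x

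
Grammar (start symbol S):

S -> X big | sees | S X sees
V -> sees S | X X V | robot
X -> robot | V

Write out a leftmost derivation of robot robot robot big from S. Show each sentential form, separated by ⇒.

S ⇒ X big ⇒ V big ⇒ X X V big ⇒ robot X V big ⇒ robot robot V big ⇒ robot robot robot big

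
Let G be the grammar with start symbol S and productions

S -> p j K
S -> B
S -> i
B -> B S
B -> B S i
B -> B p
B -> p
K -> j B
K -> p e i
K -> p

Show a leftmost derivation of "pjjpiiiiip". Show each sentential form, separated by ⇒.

S ⇒ pjK ⇒ pjjB ⇒ pjjBp ⇒ pjjBSp ⇒ pjjBSSp ⇒ pjjBSSSp ⇒ pjjBSSSSp ⇒ pjjBSSSSSp ⇒ pjjpSSSSSp ⇒ pjjpiSSSSp ⇒ pjjpiiSSSp ⇒ pjjpiiiSSp ⇒ pjjpiiiiSp ⇒ pjjpiiiiip

S ⇒ pjK   [S -> p j K]
pjK ⇒ pjjB   [K -> j B]
pjjB ⇒ pjjBp   [B -> B p]
pjjBp ⇒ pjjBSp   [B -> B S]
pjjBSp ⇒ pjjBSSp   [B -> B S]
pjjBSSp ⇒ pjjBSSSp   [B -> B S]
pjjBSSSp ⇒ pjjBSSSSp   [B -> B S]
pjjBSSSSp ⇒ pjjBSSSSSp   [B -> B S]
pjjBSSSSSp ⇒ pjjpSSSSSp   [B -> p]
pjjpSSSSSp ⇒ pjjpiSSSSp   [S -> i]
pjjpiSSSSp ⇒ pjjpiiSSSp   [S -> i]
pjjpiiSSSp ⇒ pjjpiiiSSp   [S -> i]
pjjpiiiSSp ⇒ pjjpiiiiSp   [S -> i]
pjjpiiiiSp ⇒ pjjpiiiiip   [S -> i]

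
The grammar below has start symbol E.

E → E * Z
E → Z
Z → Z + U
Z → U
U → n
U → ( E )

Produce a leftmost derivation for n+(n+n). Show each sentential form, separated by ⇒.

E ⇒ Z   [E → Z]
Z ⇒ Z+U   [Z → Z + U]
Z+U ⇒ U+U   [Z → U]
U+U ⇒ n+U   [U → n]
n+U ⇒ n+(E)   [U → ( E )]
n+(E) ⇒ n+(Z)   [E → Z]
n+(Z) ⇒ n+(Z+U)   [Z → Z + U]
n+(Z+U) ⇒ n+(U+U)   [Z → U]
n+(U+U) ⇒ n+(n+U)   [U → n]
n+(n+U) ⇒ n+(n+n)   [U → n]

E⇒Z⇒Z+U⇒U+U⇒n+U⇒n+(E)⇒n+(Z)⇒n+(Z+U)⇒n+(U+U)⇒n+(n+U)⇒n+(n+n)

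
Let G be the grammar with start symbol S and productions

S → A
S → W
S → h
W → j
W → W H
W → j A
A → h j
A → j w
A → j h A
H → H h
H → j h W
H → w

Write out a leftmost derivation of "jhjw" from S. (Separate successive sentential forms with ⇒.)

S ⇒ W   [S → W]
W ⇒ WH   [W → W H]
WH ⇒ jAH   [W → j A]
jAH ⇒ jhjH   [A → h j]
jhjH ⇒ jhjw   [H → w]

S⇒W⇒WH⇒jAH⇒jhjH⇒jhjw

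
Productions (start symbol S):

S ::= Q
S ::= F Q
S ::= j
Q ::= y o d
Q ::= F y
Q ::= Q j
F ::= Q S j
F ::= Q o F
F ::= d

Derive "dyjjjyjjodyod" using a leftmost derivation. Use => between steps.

S=>FQ=>QoFQ=>QjoFQ=>QjjoFQ=>FyjjoFQ=>QSjyjjoFQ=>QjSjyjjoFQ=>FyjSjyjjoFQ=>dyjSjyjjoFQ=>dyjjjyjjoFQ=>dyjjjyjjodQ=>dyjjjyjjodyod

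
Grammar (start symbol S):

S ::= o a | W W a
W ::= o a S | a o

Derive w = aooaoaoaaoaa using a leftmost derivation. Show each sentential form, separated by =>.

S=>WWa=>aoWa=>aooaSa=>aooaWWaa=>aooaoaSWaa=>aooaoaoaWaa=>aooaoaoaaoaa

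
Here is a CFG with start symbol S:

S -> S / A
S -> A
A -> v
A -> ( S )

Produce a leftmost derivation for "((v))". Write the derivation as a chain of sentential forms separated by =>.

S=>A=>(S)=>(A)=>((S))=>((A))=>((v))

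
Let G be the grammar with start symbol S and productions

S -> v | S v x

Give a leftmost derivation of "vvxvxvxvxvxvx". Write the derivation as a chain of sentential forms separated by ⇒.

S ⇒ Svx ⇒ Svxvx ⇒ Svxvxvx ⇒ Svxvxvxvx ⇒ Svxvxvxvxvx ⇒ Svxvxvxvxvxvx ⇒ vvxvxvxvxvxvx

S ⇒ Svx   [S -> S v x]
Svx ⇒ Svxvx   [S -> S v x]
Svxvx ⇒ Svxvxvx   [S -> S v x]
Svxvxvx ⇒ Svxvxvxvx   [S -> S v x]
Svxvxvxvx ⇒ Svxvxvxvxvx   [S -> S v x]
Svxvxvxvxvx ⇒ Svxvxvxvxvxvx   [S -> S v x]
Svxvxvxvxvxvx ⇒ vvxvxvxvxvxvx   [S -> v]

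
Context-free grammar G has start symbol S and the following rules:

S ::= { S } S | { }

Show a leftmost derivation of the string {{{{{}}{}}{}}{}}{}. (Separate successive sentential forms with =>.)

S => {S}S   [S ::= { S } S]
{S}S => {{S}S}S   [S ::= { S } S]
{{S}S}S => {{{S}S}S}S   [S ::= { S } S]
{{{S}S}S}S => {{{{S}S}S}S}S   [S ::= { S } S]
{{{{S}S}S}S}S => {{{{{}}S}S}S}S   [S ::= { }]
{{{{{}}S}S}S}S => {{{{{}}{}}S}S}S   [S ::= { }]
{{{{{}}{}}S}S}S => {{{{{}}{}}{}}S}S   [S ::= { }]
{{{{{}}{}}{}}S}S => {{{{{}}{}}{}}{}}S   [S ::= { }]
{{{{{}}{}}{}}{}}S => {{{{{}}{}}{}}{}}{}   [S ::= { }]

S => {S}S => {{S}S}S => {{{S}S}S}S => {{{{S}S}S}S}S => {{{{{}}S}S}S}S => {{{{{}}{}}S}S}S => {{{{{}}{}}{}}S}S => {{{{{}}{}}{}}{}}S => {{{{{}}{}}{}}{}}{}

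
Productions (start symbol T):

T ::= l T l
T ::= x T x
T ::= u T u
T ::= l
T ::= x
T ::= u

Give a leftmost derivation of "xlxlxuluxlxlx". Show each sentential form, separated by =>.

T => xTx   [T ::= x T x]
xTx => xlTlx   [T ::= l T l]
xlTlx => xlxTxlx   [T ::= x T x]
xlxTxlx => xlxlTlxlx   [T ::= l T l]
xlxlTlxlx => xlxlxTxlxlx   [T ::= x T x]
xlxlxTxlxlx => xlxlxuTuxlxlx   [T ::= u T u]
xlxlxuTuxlxlx => xlxlxuluxlxlx   [T ::= l]

T => xTx => xlTlx => xlxTxlx => xlxlTlxlx => xlxlxTxlxlx => xlxlxuTuxlxlx => xlxlxuluxlxlx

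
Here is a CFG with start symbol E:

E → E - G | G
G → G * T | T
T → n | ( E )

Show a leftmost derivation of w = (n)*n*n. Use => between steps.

E => G   [E → G]
G => G*T   [G → G * T]
G*T => G*T*T   [G → G * T]
G*T*T => T*T*T   [G → T]
T*T*T => (E)*T*T   [T → ( E )]
(E)*T*T => (G)*T*T   [E → G]
(G)*T*T => (T)*T*T   [G → T]
(T)*T*T => (n)*T*T   [T → n]
(n)*T*T => (n)*n*T   [T → n]
(n)*n*T => (n)*n*n   [T → n]

E=>G=>G*T=>G*T*T=>T*T*T=>(E)*T*T=>(G)*T*T=>(T)*T*T=>(n)*T*T=>(n)*n*T=>(n)*n*n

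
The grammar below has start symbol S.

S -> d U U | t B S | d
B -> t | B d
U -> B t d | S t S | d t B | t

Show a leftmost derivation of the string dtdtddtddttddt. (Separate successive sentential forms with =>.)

S => dUU => dBtdU => dBdtdU => dtdtdU => dtdtdStS => dtdtddtS => dtdtddtdUU => dtdtddtddtBU => dtdtddtddtBdU => dtdtddtddtBddU => dtdtddtddttddU => dtdtddtddttddt

S => dUU   [S -> d U U]
dUU => dBtdU   [U -> B t d]
dBtdU => dBdtdU   [B -> B d]
dBdtdU => dtdtdU   [B -> t]
dtdtdU => dtdtdStS   [U -> S t S]
dtdtdStS => dtdtddtS   [S -> d]
dtdtddtS => dtdtddtdUU   [S -> d U U]
dtdtddtdUU => dtdtddtddtBU   [U -> d t B]
dtdtddtddtBU => dtdtddtddtBdU   [B -> B d]
dtdtddtddtBdU => dtdtddtddtBddU   [B -> B d]
dtdtddtddtBddU => dtdtddtddttddU   [B -> t]
dtdtddtddttddU => dtdtddtddttddt   [U -> t]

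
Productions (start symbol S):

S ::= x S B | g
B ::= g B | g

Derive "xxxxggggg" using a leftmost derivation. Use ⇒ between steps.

S ⇒ xSB   [S ::= x S B]
xSB ⇒ xxSBB   [S ::= x S B]
xxSBB ⇒ xxxSBBB   [S ::= x S B]
xxxSBBB ⇒ xxxxSBBBB   [S ::= x S B]
xxxxSBBBB ⇒ xxxxgBBBB   [S ::= g]
xxxxgBBBB ⇒ xxxxggBBB   [B ::= g]
xxxxggBBB ⇒ xxxxgggBB   [B ::= g]
xxxxgggBB ⇒ xxxxggggB   [B ::= g]
xxxxggggB ⇒ xxxxggggg   [B ::= g]

S ⇒ xSB ⇒ xxSBB ⇒ xxxSBBB ⇒ xxxxSBBBB ⇒ xxxxgBBBB ⇒ xxxxggBBB ⇒ xxxxgggBB ⇒ xxxxggggB ⇒ xxxxggggg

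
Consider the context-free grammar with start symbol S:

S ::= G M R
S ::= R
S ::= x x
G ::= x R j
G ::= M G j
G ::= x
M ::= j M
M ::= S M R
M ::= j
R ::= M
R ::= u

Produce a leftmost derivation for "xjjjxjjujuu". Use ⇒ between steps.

S ⇒ GMR   [S ::= G M R]
GMR ⇒ xMR   [G ::= x]
xMR ⇒ xjMR   [M ::= j M]
xjMR ⇒ xjSMRR   [M ::= S M R]
xjSMRR ⇒ xjGMRMRR   [S ::= G M R]
xjGMRMRR ⇒ xjMGjMRMRR   [G ::= M G j]
xjMGjMRMRR ⇒ xjjMGjMRMRR   [M ::= j M]
xjjMGjMRMRR ⇒ xjjjGjMRMRR   [M ::= j]
xjjjGjMRMRR ⇒ xjjjxjMRMRR   [G ::= x]
xjjjxjMRMRR ⇒ xjjjxjjRMRR   [M ::= j]
xjjjxjjRMRR ⇒ xjjjxjjuMRR   [R ::= u]
xjjjxjjuMRR ⇒ xjjjxjjujRR   [M ::= j]
xjjjxjjujRR ⇒ xjjjxjjujuR   [R ::= u]
xjjjxjjujuR ⇒ xjjjxjjujuu   [R ::= u]

S⇒GMR⇒xMR⇒xjMR⇒xjSMRR⇒xjGMRMRR⇒xjMGjMRMRR⇒xjjMGjMRMRR⇒xjjjGjMRMRR⇒xjjjxjMRMRR⇒xjjjxjjRMRR⇒xjjjxjjuMRR⇒xjjjxjjujRR⇒xjjjxjjujuR⇒xjjjxjjujuu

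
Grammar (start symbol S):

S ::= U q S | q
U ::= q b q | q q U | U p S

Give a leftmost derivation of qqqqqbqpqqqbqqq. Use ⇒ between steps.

S ⇒ UqS ⇒ qqUqS ⇒ qqUpSqS ⇒ qqqqUpSqS ⇒ qqqqqbqpSqS ⇒ qqqqqbqpqqS ⇒ qqqqqbqpqqUqS ⇒ qqqqqbqpqqqbqqS ⇒ qqqqqbqpqqqbqqq

S ⇒ UqS   [S ::= U q S]
UqS ⇒ qqUqS   [U ::= q q U]
qqUqS ⇒ qqUpSqS   [U ::= U p S]
qqUpSqS ⇒ qqqqUpSqS   [U ::= q q U]
qqqqUpSqS ⇒ qqqqqbqpSqS   [U ::= q b q]
qqqqqbqpSqS ⇒ qqqqqbqpqqS   [S ::= q]
qqqqqbqpqqS ⇒ qqqqqbqpqqUqS   [S ::= U q S]
qqqqqbqpqqUqS ⇒ qqqqqbqpqqqbqqS   [U ::= q b q]
qqqqqbqpqqqbqqS ⇒ qqqqqbqpqqqbqqq   [S ::= q]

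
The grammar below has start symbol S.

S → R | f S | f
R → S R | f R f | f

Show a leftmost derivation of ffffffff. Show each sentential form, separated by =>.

S => fS => fR => fSR => ffSR => fffSR => fffRR => ffffRfR => ffffSRfR => fffffRfR => fffffffR => ffffffff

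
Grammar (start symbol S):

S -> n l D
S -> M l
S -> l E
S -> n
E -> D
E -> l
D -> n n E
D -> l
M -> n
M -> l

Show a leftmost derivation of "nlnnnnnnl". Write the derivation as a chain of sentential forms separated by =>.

S => nlD => nlnnE => nlnnD => nlnnnnE => nlnnnnD => nlnnnnnnE => nlnnnnnnD => nlnnnnnnl

S => nlD   [S -> n l D]
nlD => nlnnE   [D -> n n E]
nlnnE => nlnnD   [E -> D]
nlnnD => nlnnnnE   [D -> n n E]
nlnnnnE => nlnnnnD   [E -> D]
nlnnnnD => nlnnnnnnE   [D -> n n E]
nlnnnnnnE => nlnnnnnnD   [E -> D]
nlnnnnnnD => nlnnnnnnl   [D -> l]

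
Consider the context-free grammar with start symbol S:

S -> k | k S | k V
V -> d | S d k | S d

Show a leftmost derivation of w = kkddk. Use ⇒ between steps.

S ⇒ kV   [S -> k V]
kV ⇒ kSdk   [V -> S d k]
kSdk ⇒ kkVdk   [S -> k V]
kkVdk ⇒ kkddk   [V -> d]

S ⇒ kV ⇒ kSdk ⇒ kkVdk ⇒ kkddk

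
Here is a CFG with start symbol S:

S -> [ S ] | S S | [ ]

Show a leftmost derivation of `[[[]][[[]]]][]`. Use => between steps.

S => SS   [S -> S S]
SS => [S]S   [S -> [ S ]]
[S]S => [SS]S   [S -> S S]
[SS]S => [[S]S]S   [S -> [ S ]]
[[S]S]S => [[[]]S]S   [S -> [ ]]
[[[]]S]S => [[[]][S]]S   [S -> [ S ]]
[[[]][S]]S => [[[]][[S]]]S   [S -> [ S ]]
[[[]][[S]]]S => [[[]][[[]]]]S   [S -> [ ]]
[[[]][[[]]]]S => [[[]][[[]]]][]   [S -> [ ]]

S => SS => [S]S => [SS]S => [[S]S]S => [[[]]S]S => [[[]][S]]S => [[[]][[S]]]S => [[[]][[[]]]]S => [[[]][[[]]]][]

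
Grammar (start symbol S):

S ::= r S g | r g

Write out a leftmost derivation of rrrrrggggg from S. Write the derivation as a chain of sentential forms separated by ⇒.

S ⇒ rSg ⇒ rrSgg ⇒ rrrSggg ⇒ rrrrSgggg ⇒ rrrrrggggg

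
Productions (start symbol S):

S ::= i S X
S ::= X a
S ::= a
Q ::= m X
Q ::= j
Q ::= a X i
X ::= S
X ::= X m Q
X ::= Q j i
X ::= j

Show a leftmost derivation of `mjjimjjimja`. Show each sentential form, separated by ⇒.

S ⇒ Xa   [S ::= X a]
Xa ⇒ XmQa   [X ::= X m Q]
XmQa ⇒ QjimQa   [X ::= Q j i]
QjimQa ⇒ mXjimQa   [Q ::= m X]
mXjimQa ⇒ mXmQjimQa   [X ::= X m Q]
mXmQjimQa ⇒ mQjimQjimQa   [X ::= Q j i]
mQjimQjimQa ⇒ mjjimQjimQa   [Q ::= j]
mjjimQjimQa ⇒ mjjimjjimQa   [Q ::= j]
mjjimjjimQa ⇒ mjjimjjimja   [Q ::= j]

S⇒Xa⇒XmQa⇒QjimQa⇒mXjimQa⇒mXmQjimQa⇒mQjimQjimQa⇒mjjimQjimQa⇒mjjimjjimQa⇒mjjimjjimja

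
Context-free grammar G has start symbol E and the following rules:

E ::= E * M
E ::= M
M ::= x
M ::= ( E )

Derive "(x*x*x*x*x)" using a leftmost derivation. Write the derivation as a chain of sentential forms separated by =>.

E=>M=>(E)=>(E*M)=>(E*M*M)=>(E*M*M*M)=>(E*M*M*M*M)=>(M*M*M*M*M)=>(x*M*M*M*M)=>(x*x*M*M*M)=>(x*x*x*M*M)=>(x*x*x*x*M)=>(x*x*x*x*x)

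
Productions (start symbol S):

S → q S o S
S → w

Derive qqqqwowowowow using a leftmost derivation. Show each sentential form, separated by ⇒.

S ⇒ qSoS ⇒ qqSoSoS ⇒ qqqSoSoSoS ⇒ qqqqSoSoSoSoS ⇒ qqqqwoSoSoSoS ⇒ qqqqwowoSoSoS ⇒ qqqqwowowoSoS ⇒ qqqqwowowowoS ⇒ qqqqwowowowow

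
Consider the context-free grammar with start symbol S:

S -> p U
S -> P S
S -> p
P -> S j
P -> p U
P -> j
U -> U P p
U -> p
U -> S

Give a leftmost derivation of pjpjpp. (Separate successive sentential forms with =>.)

S => PS => pUS => pUPpS => pSPpS => pPSPpS => pjSPpS => pjpPpS => pjpjpS => pjpjpp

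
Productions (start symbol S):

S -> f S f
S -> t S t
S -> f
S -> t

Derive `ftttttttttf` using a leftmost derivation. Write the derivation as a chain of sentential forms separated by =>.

S => fSf => ftStf => fttSttf => ftttStttf => fttttSttttf => ftttttttttf

S => fSf   [S -> f S f]
fSf => ftStf   [S -> t S t]
ftStf => fttSttf   [S -> t S t]
fttSttf => ftttStttf   [S -> t S t]
ftttStttf => fttttSttttf   [S -> t S t]
fttttSttttf => ftttttttttf   [S -> t]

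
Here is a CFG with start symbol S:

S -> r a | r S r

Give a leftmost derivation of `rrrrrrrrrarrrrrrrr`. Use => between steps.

S => rSr   [S -> r S r]
rSr => rrSrr   [S -> r S r]
rrSrr => rrrSrrr   [S -> r S r]
rrrSrrr => rrrrSrrrr   [S -> r S r]
rrrrSrrrr => rrrrrSrrrrr   [S -> r S r]
rrrrrSrrrrr => rrrrrrSrrrrrr   [S -> r S r]
rrrrrrSrrrrrr => rrrrrrrSrrrrrrr   [S -> r S r]
rrrrrrrSrrrrrrr => rrrrrrrrSrrrrrrrr   [S -> r S r]
rrrrrrrrSrrrrrrrr => rrrrrrrrrarrrrrrrr   [S -> r a]

S => rSr => rrSrr => rrrSrrr => rrrrSrrrr => rrrrrSrrrrr => rrrrrrSrrrrrr => rrrrrrrSrrrrrrr => rrrrrrrrSrrrrrrrr => rrrrrrrrrarrrrrrrr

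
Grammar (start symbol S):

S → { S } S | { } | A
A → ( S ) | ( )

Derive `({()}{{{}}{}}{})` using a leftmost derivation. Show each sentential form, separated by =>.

S => A   [S → A]
A => (S)   [A → ( S )]
(S) => ({S}S)   [S → { S } S]
({S}S) => ({A}S)   [S → A]
({A}S) => ({()}S)   [A → ( )]
({()}S) => ({()}{S}S)   [S → { S } S]
({()}{S}S) => ({()}{{S}S}S)   [S → { S } S]
({()}{{S}S}S) => ({()}{{{}}S}S)   [S → { }]
({()}{{{}}S}S) => ({()}{{{}}{}}S)   [S → { }]
({()}{{{}}{}}S) => ({()}{{{}}{}}{})   [S → { }]

S => A => (S) => ({S}S) => ({A}S) => ({()}S) => ({()}{S}S) => ({()}{{S}S}S) => ({()}{{{}}S}S) => ({()}{{{}}{}}S) => ({()}{{{}}{}}{})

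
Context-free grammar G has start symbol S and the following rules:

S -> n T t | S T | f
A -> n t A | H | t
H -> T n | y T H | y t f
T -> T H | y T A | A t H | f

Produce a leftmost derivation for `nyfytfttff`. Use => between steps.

S => ST   [S -> S T]
ST => STT   [S -> S T]
STT => nTtTT   [S -> n T t]
nTtTT => nyTAtTT   [T -> y T A]
nyTAtTT => nyTHAtTT   [T -> T H]
nyTHAtTT => nyfHAtTT   [T -> f]
nyfHAtTT => nyfytfAtTT   [H -> y t f]
nyfytfAtTT => nyfytfttTT   [A -> t]
nyfytfttTT => nyfytfttfT   [T -> f]
nyfytfttfT => nyfytfttff   [T -> f]

S => ST => STT => nTtTT => nyTAtTT => nyTHAtTT => nyfHAtTT => nyfytfAtTT => nyfytfttTT => nyfytfttfT => nyfytfttff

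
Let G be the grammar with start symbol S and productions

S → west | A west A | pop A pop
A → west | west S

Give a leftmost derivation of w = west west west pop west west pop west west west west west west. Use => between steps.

S => A west A   [S → A west A]
A west A => west S west A   [A → west S]
west S west A => west A west A west A   [S → A west A]
west A west A west A => west west S west A west A   [A → west S]
west west S west A west A => west west A west A west A west A   [S → A west A]
west west A west A west A west A => west west west S west A west A west A   [A → west S]
west west west S west A west A west A => west west west pop A pop west A west A west A   [S → pop A pop]
west west west pop A pop west A west A west A => west west west pop west S pop west A west A west A   [A → west S]
west west west pop west S pop west A west A west A => west west west pop west west pop west A west A west A   [S → west]
west west west pop west west pop west A west A west A => west west west pop west west pop west west west A west A   [A → west]
west west west pop west west pop west west west A west A => west west west pop west west pop west west west west west A   [A → west]
west west west pop west west pop west west west west west A => west west west pop west west pop west west west west west west   [A → west]

S => A west A => west S west A => west A west A west A => west west S west A west A => west west A west A west A west A => west west west S west A west A west A => west west west pop A pop west A west A west A => west west west pop west S pop west A west A west A => west west west pop west west pop west A west A west A => west west west pop west west pop west west west A west A => west west west pop west west pop west west west west west A => west west west pop west west pop west west west west west west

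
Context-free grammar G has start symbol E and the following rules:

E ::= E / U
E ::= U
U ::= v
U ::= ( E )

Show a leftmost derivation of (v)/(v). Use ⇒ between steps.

E ⇒ E/U   [E ::= E / U]
E/U ⇒ U/U   [E ::= U]
U/U ⇒ (E)/U   [U ::= ( E )]
(E)/U ⇒ (U)/U   [E ::= U]
(U)/U ⇒ (v)/U   [U ::= v]
(v)/U ⇒ (v)/(E)   [U ::= ( E )]
(v)/(E) ⇒ (v)/(U)   [E ::= U]
(v)/(U) ⇒ (v)/(v)   [U ::= v]

E ⇒ E/U ⇒ U/U ⇒ (E)/U ⇒ (U)/U ⇒ (v)/U ⇒ (v)/(E) ⇒ (v)/(U) ⇒ (v)/(v)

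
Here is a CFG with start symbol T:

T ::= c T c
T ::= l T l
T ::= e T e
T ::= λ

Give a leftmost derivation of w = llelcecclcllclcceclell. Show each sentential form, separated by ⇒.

T ⇒ lTl   [T ::= l T l]
lTl ⇒ llTll   [T ::= l T l]
llTll ⇒ lleTell   [T ::= e T e]
lleTell ⇒ llelTlell   [T ::= l T l]
llelTlell ⇒ llelcTclell   [T ::= c T c]
llelcTclell ⇒ llelceTeclell   [T ::= e T e]
llelceTeclell ⇒ llelcecTceclell   [T ::= c T c]
llelcecTceclell ⇒ llelceccTcceclell   [T ::= c T c]
llelceccTcceclell ⇒ llelcecclTlcceclell   [T ::= l T l]
llelcecclTlcceclell ⇒ llelcecclcTclcceclell   [T ::= c T c]
llelcecclcTclcceclell ⇒ llelcecclclTlclcceclell   [T ::= l T l]
llelcecclclTlclcceclell ⇒ llelcecclcllclcceclell   [T ::= λ]

T⇒lTl⇒llTll⇒lleTell⇒llelTlell⇒llelcTclell⇒llelceTeclell⇒llelcecTceclell⇒llelceccTcceclell⇒llelcecclTlcceclell⇒llelcecclcTclcceclell⇒llelcecclclTlclcceclell⇒llelcecclcllclcceclell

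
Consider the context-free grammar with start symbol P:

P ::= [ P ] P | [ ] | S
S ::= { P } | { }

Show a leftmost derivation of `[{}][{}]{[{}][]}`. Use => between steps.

P => [P]P => [S]P => [{}]P => [{}][P]P => [{}][S]P => [{}][{}]P => [{}][{}]S => [{}][{}]{P} => [{}][{}]{[P]P} => [{}][{}]{[S]P} => [{}][{}]{[{}]P} => [{}][{}]{[{}][]}

P => [P]P   [P ::= [ P ] P]
[P]P => [S]P   [P ::= S]
[S]P => [{}]P   [S ::= { }]
[{}]P => [{}][P]P   [P ::= [ P ] P]
[{}][P]P => [{}][S]P   [P ::= S]
[{}][S]P => [{}][{}]P   [S ::= { }]
[{}][{}]P => [{}][{}]S   [P ::= S]
[{}][{}]S => [{}][{}]{P}   [S ::= { P }]
[{}][{}]{P} => [{}][{}]{[P]P}   [P ::= [ P ] P]
[{}][{}]{[P]P} => [{}][{}]{[S]P}   [P ::= S]
[{}][{}]{[S]P} => [{}][{}]{[{}]P}   [S ::= { }]
[{}][{}]{[{}]P} => [{}][{}]{[{}][]}   [P ::= [ ]]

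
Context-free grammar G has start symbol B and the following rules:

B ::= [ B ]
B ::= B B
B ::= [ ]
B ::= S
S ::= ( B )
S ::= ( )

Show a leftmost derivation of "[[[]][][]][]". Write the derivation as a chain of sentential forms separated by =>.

B => BB   [B ::= B B]
BB => [B]B   [B ::= [ B ]]
[B]B => [BB]B   [B ::= B B]
[BB]B => [BBB]B   [B ::= B B]
[BBB]B => [[B]BB]B   [B ::= [ B ]]
[[B]BB]B => [[[]]BB]B   [B ::= [ ]]
[[[]]BB]B => [[[]][]B]B   [B ::= [ ]]
[[[]][]B]B => [[[]][][]]B   [B ::= [ ]]
[[[]][][]]B => [[[]][][]][]   [B ::= [ ]]

B => BB => [B]B => [BB]B => [BBB]B => [[B]BB]B => [[[]]BB]B => [[[]][]B]B => [[[]][][]]B => [[[]][][]][]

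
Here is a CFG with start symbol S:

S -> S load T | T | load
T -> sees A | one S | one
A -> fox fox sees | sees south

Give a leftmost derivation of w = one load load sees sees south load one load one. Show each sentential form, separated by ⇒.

S ⇒ T ⇒ one S ⇒ one S load T ⇒ one S load T load T ⇒ one S load T load T load T ⇒ one load load T load T load T ⇒ one load load sees A load T load T ⇒ one load load sees sees south load T load T ⇒ one load load sees sees south load one load T ⇒ one load load sees sees south load one load one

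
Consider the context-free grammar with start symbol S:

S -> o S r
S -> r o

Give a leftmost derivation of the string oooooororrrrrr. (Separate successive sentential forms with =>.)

S => oSr   [S -> o S r]
oSr => ooSrr   [S -> o S r]
ooSrr => oooSrrr   [S -> o S r]
oooSrrr => ooooSrrrr   [S -> o S r]
ooooSrrrr => oooooSrrrrr   [S -> o S r]
oooooSrrrrr => ooooooSrrrrrr   [S -> o S r]
ooooooSrrrrrr => oooooororrrrrr   [S -> r o]

S=>oSr=>ooSrr=>oooSrrr=>ooooSrrrr=>oooooSrrrrr=>ooooooSrrrrrr=>oooooororrrrrr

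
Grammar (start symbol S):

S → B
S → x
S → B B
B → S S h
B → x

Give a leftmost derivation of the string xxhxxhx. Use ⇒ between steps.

S ⇒ BB ⇒ SShB ⇒ BBShB ⇒ SShBShB ⇒ BShBShB ⇒ xShBShB ⇒ xxhBShB ⇒ xxhxShB ⇒ xxhxxhB ⇒ xxhxxhx

S ⇒ BB   [S → B B]
BB ⇒ SShB   [B → S S h]
SShB ⇒ BBShB   [S → B B]
BBShB ⇒ SShBShB   [B → S S h]
SShBShB ⇒ BShBShB   [S → B]
BShBShB ⇒ xShBShB   [B → x]
xShBShB ⇒ xxhBShB   [S → x]
xxhBShB ⇒ xxhxShB   [B → x]
xxhxShB ⇒ xxhxxhB   [S → x]
xxhxxhB ⇒ xxhxxhx   [B → x]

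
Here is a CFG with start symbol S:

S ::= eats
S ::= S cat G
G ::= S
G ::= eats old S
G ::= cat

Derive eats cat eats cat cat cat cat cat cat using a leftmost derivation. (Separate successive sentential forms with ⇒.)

S ⇒ S cat G ⇒ S cat G cat G ⇒ eats cat G cat G ⇒ eats cat S cat G ⇒ eats cat S cat G cat G ⇒ eats cat S cat G cat G cat G ⇒ eats cat eats cat G cat G cat G ⇒ eats cat eats cat cat cat G cat G ⇒ eats cat eats cat cat cat cat cat G ⇒ eats cat eats cat cat cat cat cat cat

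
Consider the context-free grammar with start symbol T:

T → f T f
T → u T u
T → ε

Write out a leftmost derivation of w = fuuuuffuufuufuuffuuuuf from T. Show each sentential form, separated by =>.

T=>fTf=>fuTuf=>fuuTuuf=>fuuuTuuuf=>fuuuuTuuuuf=>fuuuufTfuuuuf=>fuuuuffTffuuuuf=>fuuuuffuTuffuuuuf=>fuuuuffuuTuuffuuuuf=>fuuuuffuufTfuuffuuuuf=>fuuuuffuufuTufuuffuuuuf=>fuuuuffuufuufuuffuuuuf

T => fTf   [T → f T f]
fTf => fuTuf   [T → u T u]
fuTuf => fuuTuuf   [T → u T u]
fuuTuuf => fuuuTuuuf   [T → u T u]
fuuuTuuuf => fuuuuTuuuuf   [T → u T u]
fuuuuTuuuuf => fuuuufTfuuuuf   [T → f T f]
fuuuufTfuuuuf => fuuuuffTffuuuuf   [T → f T f]
fuuuuffTffuuuuf => fuuuuffuTuffuuuuf   [T → u T u]
fuuuuffuTuffuuuuf => fuuuuffuuTuuffuuuuf   [T → u T u]
fuuuuffuuTuuffuuuuf => fuuuuffuufTfuuffuuuuf   [T → f T f]
fuuuuffuufTfuuffuuuuf => fuuuuffuufuTufuuffuuuuf   [T → u T u]
fuuuuffuufuTufuuffuuuuf => fuuuuffuufuufuuffuuuuf   [T → ε]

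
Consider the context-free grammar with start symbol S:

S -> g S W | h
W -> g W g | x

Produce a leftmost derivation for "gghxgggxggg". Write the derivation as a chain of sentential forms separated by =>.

S => gSW   [S -> g S W]
gSW => ggSWW   [S -> g S W]
ggSWW => gghWW   [S -> h]
gghWW => gghxW   [W -> x]
gghxW => gghxgWg   [W -> g W g]
gghxgWg => gghxggWgg   [W -> g W g]
gghxggWgg => gghxgggWggg   [W -> g W g]
gghxgggWggg => gghxgggxggg   [W -> x]

S => gSW => ggSWW => gghWW => gghxW => gghxgWg => gghxggWgg => gghxgggWggg => gghxgggxggg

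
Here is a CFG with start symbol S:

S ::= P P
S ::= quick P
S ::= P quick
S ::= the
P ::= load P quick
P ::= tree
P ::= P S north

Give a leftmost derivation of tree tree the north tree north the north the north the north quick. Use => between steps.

S => P quick => P S north quick => P S north S north quick => P S north S north S north quick => P S north S north S north S north quick => tree S north S north S north S north quick => tree P P north S north S north S north quick => tree P S north P north S north S north S north quick => tree tree S north P north S north S north S north quick => tree tree the north P north S north S north S north quick => tree tree the north tree north S north S north S north quick => tree tree the north tree north the north S north S north quick => tree tree the north tree north the north the north S north quick => tree tree the north tree north the north the north the north quick

S => P quick   [S ::= P quick]
P quick => P S north quick   [P ::= P S north]
P S north quick => P S north S north quick   [P ::= P S north]
P S north S north quick => P S north S north S north quick   [P ::= P S north]
P S north S north S north quick => P S north S north S north S north quick   [P ::= P S north]
P S north S north S north S north quick => tree S north S north S north S north quick   [P ::= tree]
tree S north S north S north S north quick => tree P P north S north S north S north quick   [S ::= P P]
tree P P north S north S north S north quick => tree P S north P north S north S north S north quick   [P ::= P S north]
tree P S north P north S north S north S north quick => tree tree S north P north S north S north S north quick   [P ::= tree]
tree tree S north P north S north S north S north quick => tree tree the north P north S north S north S north quick   [S ::= the]
tree tree the north P north S north S north S north quick => tree tree the north tree north S north S north S north quick   [P ::= tree]
tree tree the north tree north S north S north S north quick => tree tree the north tree north the north S north S north quick   [S ::= the]
tree tree the north tree north the north S north S north quick => tree tree the north tree north the north the north S north quick   [S ::= the]
tree tree the north tree north the north the north S north quick => tree tree the north tree north the north the north the north quick   [S ::= the]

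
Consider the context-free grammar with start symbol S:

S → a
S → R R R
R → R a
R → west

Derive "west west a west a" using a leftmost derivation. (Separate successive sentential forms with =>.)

S => R R R => west R R => west R a R => west west a R => west west a R a => west west a west a

S => R R R   [S → R R R]
R R R => west R R   [R → west]
west R R => west R a R   [R → R a]
west R a R => west west a R   [R → west]
west west a R => west west a R a   [R → R a]
west west a R a => west west a west a   [R → west]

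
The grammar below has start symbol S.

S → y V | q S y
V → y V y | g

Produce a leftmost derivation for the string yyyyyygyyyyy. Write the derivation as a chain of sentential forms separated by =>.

S => yV => yyVy => yyyVyy => yyyyVyyy => yyyyyVyyyy => yyyyyyVyyyyy => yyyyyygyyyyy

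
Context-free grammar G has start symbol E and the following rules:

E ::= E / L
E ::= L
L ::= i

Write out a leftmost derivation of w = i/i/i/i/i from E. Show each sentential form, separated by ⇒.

E ⇒ E/L   [E ::= E / L]
E/L ⇒ E/L/L   [E ::= E / L]
E/L/L ⇒ E/L/L/L   [E ::= E / L]
E/L/L/L ⇒ E/L/L/L/L   [E ::= E / L]
E/L/L/L/L ⇒ L/L/L/L/L   [E ::= L]
L/L/L/L/L ⇒ i/L/L/L/L   [L ::= i]
i/L/L/L/L ⇒ i/i/L/L/L   [L ::= i]
i/i/L/L/L ⇒ i/i/i/L/L   [L ::= i]
i/i/i/L/L ⇒ i/i/i/i/L   [L ::= i]
i/i/i/i/L ⇒ i/i/i/i/i   [L ::= i]

E ⇒ E/L ⇒ E/L/L ⇒ E/L/L/L ⇒ E/L/L/L/L ⇒ L/L/L/L/L ⇒ i/L/L/L/L ⇒ i/i/L/L/L ⇒ i/i/i/L/L ⇒ i/i/i/i/L ⇒ i/i/i/i/i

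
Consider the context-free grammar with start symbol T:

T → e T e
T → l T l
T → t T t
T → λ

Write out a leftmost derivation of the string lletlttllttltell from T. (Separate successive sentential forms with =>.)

T => lTl => llTll => lleTell => lletTtell => lletlTltell => lletltTtltell => lletlttTttltell => lletlttlTlttltell => lletlttllttltell

T => lTl   [T → l T l]
lTl => llTll   [T → l T l]
llTll => lleTell   [T → e T e]
lleTell => lletTtell   [T → t T t]
lletTtell => lletlTltell   [T → l T l]
lletlTltell => lletltTtltell   [T → t T t]
lletltTtltell => lletlttTttltell   [T → t T t]
lletlttTttltell => lletlttlTlttltell   [T → l T l]
lletlttlTlttltell => lletlttllttltell   [T → λ]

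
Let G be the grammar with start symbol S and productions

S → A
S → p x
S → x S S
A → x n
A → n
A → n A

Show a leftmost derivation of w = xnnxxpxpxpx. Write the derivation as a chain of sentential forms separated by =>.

S => xSS   [S → x S S]
xSS => xAS   [S → A]
xAS => xnAS   [A → n A]
xnAS => xnnS   [A → n]
xnnS => xnnxSS   [S → x S S]
xnnxSS => xnnxxSSS   [S → x S S]
xnnxxSSS => xnnxxpxSS   [S → p x]
xnnxxpxSS => xnnxxpxpxS   [S → p x]
xnnxxpxpxS => xnnxxpxpxpx   [S → p x]

S=>xSS=>xAS=>xnAS=>xnnS=>xnnxSS=>xnnxxSSS=>xnnxxpxSS=>xnnxxpxpxS=>xnnxxpxpxpx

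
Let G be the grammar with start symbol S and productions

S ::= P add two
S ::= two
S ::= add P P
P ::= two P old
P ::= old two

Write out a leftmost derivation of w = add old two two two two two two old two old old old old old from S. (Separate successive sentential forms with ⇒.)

S ⇒ add P P   [S ::= add P P]
add P P ⇒ add old two P   [P ::= old two]
add old two P ⇒ add old two two P old   [P ::= two P old]
add old two two P old ⇒ add old two two two P old old   [P ::= two P old]
add old two two two P old old ⇒ add old two two two two P old old old   [P ::= two P old]
add old two two two two P old old old ⇒ add old two two two two two P old old old old   [P ::= two P old]
add old two two two two two P old old old old ⇒ add old two two two two two two P old old old old old   [P ::= two P old]
add old two two two two two two P old old old old old ⇒ add old two two two two two two old two old old old old old   [P ::= old two]

S ⇒ add P P ⇒ add old two P ⇒ add old two two P old ⇒ add old two two two P old old ⇒ add old two two two two P old old old ⇒ add old two two two two two P old old old old ⇒ add old two two two two two two P old old old old old ⇒ add old two two two two two two old two old old old old old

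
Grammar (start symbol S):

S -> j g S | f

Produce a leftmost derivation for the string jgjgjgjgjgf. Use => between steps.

S => jgS   [S -> j g S]
jgS => jgjgS   [S -> j g S]
jgjgS => jgjgjgS   [S -> j g S]
jgjgjgS => jgjgjgjgS   [S -> j g S]
jgjgjgjgS => jgjgjgjgjgS   [S -> j g S]
jgjgjgjgjgS => jgjgjgjgjgf   [S -> f]

S => jgS => jgjgS => jgjgjgS => jgjgjgjgS => jgjgjgjgjgS => jgjgjgjgjgf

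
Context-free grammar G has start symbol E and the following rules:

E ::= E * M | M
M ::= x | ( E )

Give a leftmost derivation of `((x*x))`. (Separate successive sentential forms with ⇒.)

E ⇒ M   [E ::= M]
M ⇒ (E)   [M ::= ( E )]
(E) ⇒ (M)   [E ::= M]
(M) ⇒ ((E))   [M ::= ( E )]
((E)) ⇒ ((E*M))   [E ::= E * M]
((E*M)) ⇒ ((M*M))   [E ::= M]
((M*M)) ⇒ ((x*M))   [M ::= x]
((x*M)) ⇒ ((x*x))   [M ::= x]

E ⇒ M ⇒ (E) ⇒ (M) ⇒ ((E)) ⇒ ((E*M)) ⇒ ((M*M)) ⇒ ((x*M)) ⇒ ((x*x))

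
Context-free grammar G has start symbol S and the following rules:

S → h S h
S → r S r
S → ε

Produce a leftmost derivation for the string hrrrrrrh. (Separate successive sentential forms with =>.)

S => hSh => hrSrh => hrrSrrh => hrrrSrrrh => hrrrrrrh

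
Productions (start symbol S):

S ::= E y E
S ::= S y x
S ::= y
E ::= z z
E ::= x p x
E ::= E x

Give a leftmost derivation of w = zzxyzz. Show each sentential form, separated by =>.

S => EyE => ExyE => zzxyE => zzxyzz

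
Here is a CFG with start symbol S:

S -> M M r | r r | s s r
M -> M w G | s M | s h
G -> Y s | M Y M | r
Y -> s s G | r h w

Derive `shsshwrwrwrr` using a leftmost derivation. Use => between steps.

S => MMr => shMr => shMwGr => shMwGwGr => shMwGwGwGr => shsMwGwGwGr => shsshwGwGwGr => shsshwrwGwGr => shsshwrwrwGr => shsshwrwrwrr

S => MMr   [S -> M M r]
MMr => shMr   [M -> s h]
shMr => shMwGr   [M -> M w G]
shMwGr => shMwGwGr   [M -> M w G]
shMwGwGr => shMwGwGwGr   [M -> M w G]
shMwGwGwGr => shsMwGwGwGr   [M -> s M]
shsMwGwGwGr => shsshwGwGwGr   [M -> s h]
shsshwGwGwGr => shsshwrwGwGr   [G -> r]
shsshwrwGwGr => shsshwrwrwGr   [G -> r]
shsshwrwrwGr => shsshwrwrwrr   [G -> r]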